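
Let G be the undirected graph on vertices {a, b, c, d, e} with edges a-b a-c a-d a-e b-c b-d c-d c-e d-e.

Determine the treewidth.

A width-3 tree decomposition is:
Bags: B1 = {a, b, c, d}  B2 = {a, c, d, e}
Tree: B1–B2
Every bag has size at most 4, so the width is 4 − 1 = 3 and tw(G) ≤ 3. On the other hand G contains the 4-clique {a, c, d, e}. A clique must lie in a single bag of any decomposition, so no decomposition can have width below 3. Combining the bounds, tw(G) = 3.

3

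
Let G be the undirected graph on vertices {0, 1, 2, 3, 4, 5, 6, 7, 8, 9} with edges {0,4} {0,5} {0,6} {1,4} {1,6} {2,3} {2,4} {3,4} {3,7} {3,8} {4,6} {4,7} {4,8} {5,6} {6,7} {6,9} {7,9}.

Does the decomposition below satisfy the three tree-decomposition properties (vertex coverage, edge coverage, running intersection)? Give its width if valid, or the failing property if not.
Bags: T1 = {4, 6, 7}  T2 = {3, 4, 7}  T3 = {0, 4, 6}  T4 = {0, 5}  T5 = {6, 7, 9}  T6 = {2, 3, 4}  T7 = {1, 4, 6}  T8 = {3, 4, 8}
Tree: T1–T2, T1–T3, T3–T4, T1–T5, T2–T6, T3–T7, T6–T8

A tree decomposition must satisfy three properties: every vertex lies in some bag; for every edge, both endpoints lie together in some bag; and for every vertex, the bags containing it form a connected subtree. Here edge (6,5) lies in no bag, so the decomposition is invalid.

No — edge (6,5) lies in no bag.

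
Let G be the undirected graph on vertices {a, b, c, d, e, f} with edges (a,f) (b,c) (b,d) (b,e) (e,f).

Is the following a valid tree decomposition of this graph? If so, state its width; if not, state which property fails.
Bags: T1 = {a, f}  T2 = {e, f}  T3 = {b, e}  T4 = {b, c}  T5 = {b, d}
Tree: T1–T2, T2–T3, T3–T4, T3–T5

Yes; width 1.

Checking the three conditions: (i) the bags cover all of {a, b, c, d, e, f}; (ii) for each edge, some bag contains both endpoints; (iii) the bags containing any fixed vertex form a subtree. All hold, so the decomposition is valid with width 2 − 1 = 1.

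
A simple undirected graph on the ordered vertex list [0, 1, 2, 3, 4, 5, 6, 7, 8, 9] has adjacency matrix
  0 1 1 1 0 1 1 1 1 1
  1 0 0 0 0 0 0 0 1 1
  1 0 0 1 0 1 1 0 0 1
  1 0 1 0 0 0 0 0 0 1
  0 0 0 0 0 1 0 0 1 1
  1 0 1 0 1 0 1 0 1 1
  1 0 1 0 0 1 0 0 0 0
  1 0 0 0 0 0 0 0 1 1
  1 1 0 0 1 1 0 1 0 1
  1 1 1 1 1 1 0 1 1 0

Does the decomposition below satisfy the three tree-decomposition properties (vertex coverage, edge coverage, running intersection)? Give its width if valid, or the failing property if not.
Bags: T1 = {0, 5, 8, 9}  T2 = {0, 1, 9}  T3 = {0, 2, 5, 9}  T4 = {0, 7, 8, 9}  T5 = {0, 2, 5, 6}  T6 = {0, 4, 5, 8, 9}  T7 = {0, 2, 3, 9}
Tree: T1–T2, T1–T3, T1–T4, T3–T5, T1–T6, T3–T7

A tree decomposition must satisfy three properties: every vertex lies in some bag; for every edge, both endpoints lie together in some bag; and for every vertex, the bags containing it form a connected subtree. Here edge (8,1) lies in no bag, so the decomposition is invalid.

No — edge (8,1) lies in no bag.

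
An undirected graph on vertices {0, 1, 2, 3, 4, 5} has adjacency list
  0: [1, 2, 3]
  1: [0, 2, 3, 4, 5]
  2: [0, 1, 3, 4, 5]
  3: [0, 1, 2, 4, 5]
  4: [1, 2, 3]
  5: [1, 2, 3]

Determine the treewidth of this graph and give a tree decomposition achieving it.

The largest bag has 4 vertices, giving width 3; this decomposition certifies tw(G) ≤ 3. Conversely, {0, 1, 2, 3} is a clique of size 4, and the vertices of any clique must share a bag in every tree decomposition; so some bag has ≥ 4 vertices and tw(G) ≥ 3. The upper and lower bounds meet at 3, so that is the treewidth.

Treewidth 3.
One optimal decomposition is:
Bags: B1 = {0, 1, 2, 3}  B2 = {1, 2, 3, 4}  B3 = {1, 2, 3, 5}
Tree: B1–B2, B2–B3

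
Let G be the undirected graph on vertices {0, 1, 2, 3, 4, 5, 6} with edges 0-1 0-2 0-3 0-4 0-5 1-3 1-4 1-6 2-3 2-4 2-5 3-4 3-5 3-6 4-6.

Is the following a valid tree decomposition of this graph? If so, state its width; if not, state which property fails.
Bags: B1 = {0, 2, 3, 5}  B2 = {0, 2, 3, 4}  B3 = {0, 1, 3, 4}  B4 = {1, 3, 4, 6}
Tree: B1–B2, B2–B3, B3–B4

Yes; width 3.

Checking the three conditions: (i) the bags cover all of {0, 1, 2, 3, 4, 5, 6}; (ii) for each edge, some bag contains both endpoints; (iii) the bags containing any fixed vertex form a subtree. All hold, so the decomposition is valid with width 4 − 1 = 3.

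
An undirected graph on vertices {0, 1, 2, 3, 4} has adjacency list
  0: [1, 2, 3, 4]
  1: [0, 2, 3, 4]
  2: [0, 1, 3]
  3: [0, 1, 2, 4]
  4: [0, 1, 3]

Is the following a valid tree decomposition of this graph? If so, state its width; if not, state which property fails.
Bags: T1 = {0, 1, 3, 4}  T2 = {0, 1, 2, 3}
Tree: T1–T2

Every vertex of G appears in some bag (union = {0, 1, 2, 3, 4}); every edge is covered by a bag; and for each vertex v the set of bags containing v is connected in the bag tree. The decomposition is therefore valid. The largest bag has 4 vertices, so the width is 3.

Yes; width 3.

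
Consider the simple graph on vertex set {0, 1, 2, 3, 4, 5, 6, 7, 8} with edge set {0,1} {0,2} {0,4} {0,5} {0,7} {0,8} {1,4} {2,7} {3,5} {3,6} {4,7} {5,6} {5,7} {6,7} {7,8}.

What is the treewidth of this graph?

2

A width-2 tree decomposition is:
Bags: B1 = {0, 2, 7}  B2 = {0, 4, 7}  B3 = {0, 5, 7}  B4 = {5, 6, 7}  B5 = {3, 5, 6}  B6 = {0, 7, 8}  B7 = {0, 1, 4}
Tree: B1–B2, B2–B3, B3–B4, B4–B5, B3–B6, B2–B7
Every bag has size at most 3, so the width is 3 − 1 = 2 and tw(G) ≤ 2. Conversely, {0, 1, 4} is a clique of size 3, and the vertices of any clique must share a bag in every tree decomposition; so some bag has ≥ 3 vertices and tw(G) ≥ 2. Combining the bounds, tw(G) = 2.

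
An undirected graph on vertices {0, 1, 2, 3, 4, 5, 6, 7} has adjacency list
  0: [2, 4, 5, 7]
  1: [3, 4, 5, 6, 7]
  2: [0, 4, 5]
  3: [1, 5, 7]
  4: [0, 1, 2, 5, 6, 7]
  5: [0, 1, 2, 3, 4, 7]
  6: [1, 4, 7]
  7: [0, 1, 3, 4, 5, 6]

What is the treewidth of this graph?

A width-3 tree decomposition is:
Bags: B1 = {0, 4, 5, 7}  B2 = {1, 4, 5, 7}  B3 = {1, 4, 6, 7}  B4 = {0, 2, 4, 5}  B5 = {1, 3, 5, 7}
Tree: B1–B2, B2–B3, B1–B4, B2–B5
Each bag holds 4 vertices, so the decomposition has width 3, which upper-bounds the treewidth. On the other hand G contains the 4-clique {1, 3, 5, 7}. A clique must lie in a single bag of any decomposition, so no decomposition can have width below 3. Therefore the treewidth is 3.

3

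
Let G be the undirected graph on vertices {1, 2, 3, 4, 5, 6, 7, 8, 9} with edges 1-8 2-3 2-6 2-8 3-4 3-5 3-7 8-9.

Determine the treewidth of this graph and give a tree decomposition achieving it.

The largest bag has 2 vertices, giving width 1; this decomposition certifies tw(G) ≤ 1. Any graph with an edge has treewidth ≥ 1, and G has the edge 2–8. Hence tw(G) = 1 exactly.

Treewidth 1.
One optimal decomposition is:
Bags: B1 = {2, 8}  B2 = {2, 3}  B3 = {2, 6}  B4 = {3, 5}  B5 = {8, 9}  B6 = {3, 7}  B7 = {1, 8}  B8 = {3, 4}
Tree: B1–B2, B2–B3, B2–B4, B1–B5, B2–B6, B5–B7, B6–B8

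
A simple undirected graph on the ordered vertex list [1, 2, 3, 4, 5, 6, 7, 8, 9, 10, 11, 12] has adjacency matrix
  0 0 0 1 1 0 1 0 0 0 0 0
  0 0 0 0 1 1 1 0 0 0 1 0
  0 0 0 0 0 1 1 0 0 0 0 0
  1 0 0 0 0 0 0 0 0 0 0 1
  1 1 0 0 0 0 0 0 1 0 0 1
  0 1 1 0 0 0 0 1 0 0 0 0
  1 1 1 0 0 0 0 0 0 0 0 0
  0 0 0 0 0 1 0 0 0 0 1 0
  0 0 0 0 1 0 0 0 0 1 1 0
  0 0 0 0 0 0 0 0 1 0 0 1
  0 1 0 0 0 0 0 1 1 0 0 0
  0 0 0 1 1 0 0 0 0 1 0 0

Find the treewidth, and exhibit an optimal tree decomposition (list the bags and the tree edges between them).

Every bag has size at most 4, so the width is 4 − 1 = 3 and tw(G) ≤ 3. For the lower bound: the 4 vertex sets {4,10,12}, {9}, {5}, {1,2,7,11} are disjoint, each induces a connected subgraph, and every pair is joined by at least one edge of G. Contracting each set to a single vertex therefore yields K_{4} as a minor, and since treewidth is minor-monotone, tw(G) ≥ tw(K_{4}) = 3. Therefore the treewidth is 3.

Treewidth 3.
One such decomposition:
Bags: B1 = {4, 9, 10, 12}  B2 = {4, 5, 9, 12}  B3 = {1, 4, 5, 9}  B4 = {1, 5, 9, 11}  B5 = {1, 2, 5, 11}  B6 = {1, 2, 7, 11}  B7 = {2, 7, 8, 11}  B8 = {2, 6, 7, 8}  B9 = {3, 6, 7, 8}
Tree: B1–B2, B2–B3, B3–B4, B4–B5, B5–B6, B6–B7, B7–B8, B8–B9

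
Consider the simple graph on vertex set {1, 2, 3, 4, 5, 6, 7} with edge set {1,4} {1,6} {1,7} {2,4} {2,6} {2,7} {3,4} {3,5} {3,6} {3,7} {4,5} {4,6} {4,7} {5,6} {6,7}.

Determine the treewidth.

3

A width-3 tree decomposition is:
Bags: B1 = {1, 4, 6, 7}  B2 = {3, 4, 6, 7}  B3 = {2, 4, 6, 7}  B4 = {3, 4, 5, 6}
Tree: B1–B2, B2–B3, B2–B4
Each bag holds 4 vertices, so the decomposition has width 3, which upper-bounds the treewidth. For the lower bound, the 4 vertices {3, 4, 5, 6} are pairwise adjacent, and any tree decomposition puts a clique entirely inside one bag — forcing width ≥ 3. Hence tw(G) = 3 exactly.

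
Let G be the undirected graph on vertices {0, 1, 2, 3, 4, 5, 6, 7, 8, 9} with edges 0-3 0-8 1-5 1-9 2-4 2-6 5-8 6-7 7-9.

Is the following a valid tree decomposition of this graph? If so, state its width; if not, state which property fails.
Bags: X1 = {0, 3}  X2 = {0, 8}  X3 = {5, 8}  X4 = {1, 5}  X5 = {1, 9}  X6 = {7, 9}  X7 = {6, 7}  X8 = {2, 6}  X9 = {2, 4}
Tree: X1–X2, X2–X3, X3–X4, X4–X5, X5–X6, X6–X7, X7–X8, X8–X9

Vertex coverage: the bags together contain {0, 1, 2, 3, 4, 5, 6, 7, 8, 9}, the full vertex set. Edge coverage: each edge of G has both endpoints in at least one bag. Running intersection: for every vertex, the bags containing it form a connected subtree. All three properties hold, so this is a valid tree decomposition of width max|bag| − 1 = 1, and hence tw(G) ≤ 1.

Yes; width 1.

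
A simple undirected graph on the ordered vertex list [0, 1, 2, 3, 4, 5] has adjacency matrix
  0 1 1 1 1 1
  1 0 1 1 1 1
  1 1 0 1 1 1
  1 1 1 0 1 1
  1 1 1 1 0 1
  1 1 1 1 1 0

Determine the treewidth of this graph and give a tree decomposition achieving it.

Treewidth 5.
One such decomposition:
Bags: B1 = {0, 1, 2, 3, 4, 5}
Tree: (single bag)

A single bag containing all 6 vertices is trivially a valid decomposition of width 5. For the lower bound, the 6 vertices {0, 1, 2, 3, 4, 5} are pairwise adjacent, and any tree decomposition puts a clique entirely inside one bag — forcing width ≥ 5. Therefore the treewidth is 5.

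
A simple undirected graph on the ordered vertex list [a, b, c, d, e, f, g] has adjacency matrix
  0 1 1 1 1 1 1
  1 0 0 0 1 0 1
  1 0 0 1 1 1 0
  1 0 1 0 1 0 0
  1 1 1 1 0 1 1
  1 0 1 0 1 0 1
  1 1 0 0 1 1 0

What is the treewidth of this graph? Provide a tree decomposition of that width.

Treewidth 3.
Bags: B1 = {a, c, e, f}  B2 = {a, e, f, g}  B3 = {a, b, e, g}  B4 = {a, c, d, e}
Tree: B1–B2, B2–B3, B1–B4

The largest bag has 4 vertices, giving width 3; this decomposition certifies tw(G) ≤ 3. On the other hand G contains the 4-clique {a, c, d, e}. A clique must lie in a single bag of any decomposition, so no decomposition can have width below 3. The upper and lower bounds meet at 3, so that is the treewidth.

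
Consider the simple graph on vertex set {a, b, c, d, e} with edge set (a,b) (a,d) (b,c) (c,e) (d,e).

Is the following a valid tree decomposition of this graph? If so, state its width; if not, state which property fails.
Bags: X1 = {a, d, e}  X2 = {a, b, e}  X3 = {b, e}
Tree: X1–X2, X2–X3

No — vertex c appears in no bag.

A tree decomposition must satisfy three properties: every vertex lies in some bag; for every edge, both endpoints lie together in some bag; and for every vertex, the bags containing it form a connected subtree. Here vertex c appears in no bag, so the decomposition is invalid.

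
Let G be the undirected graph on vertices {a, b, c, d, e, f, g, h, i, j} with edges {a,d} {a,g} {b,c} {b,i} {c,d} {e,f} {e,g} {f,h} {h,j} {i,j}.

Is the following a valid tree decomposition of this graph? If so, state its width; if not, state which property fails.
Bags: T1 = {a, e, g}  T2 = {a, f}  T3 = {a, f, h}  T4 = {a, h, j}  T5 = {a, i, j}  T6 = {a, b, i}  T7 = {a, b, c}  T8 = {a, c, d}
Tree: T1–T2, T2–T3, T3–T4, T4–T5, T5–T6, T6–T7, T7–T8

No — edge (e,f) lies in no bag.

A tree decomposition must satisfy three properties: every vertex lies in some bag; for every edge, both endpoints lie together in some bag; and for every vertex, the bags containing it form a connected subtree. Here edge (e,f) lies in no bag, so the decomposition is invalid.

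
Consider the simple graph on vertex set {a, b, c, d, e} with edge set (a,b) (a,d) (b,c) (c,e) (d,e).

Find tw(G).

A width-2 tree decomposition is:
Bags: B1 = {a, b, c}  B2 = {a, c, d}  B3 = {c, d, e}
Tree: B1–B2, B2–B3
Every bag has size at most 3, so the width is 3 − 1 = 2 and tw(G) ≤ 2. For the lower bound, G contains the cycle c–b–a–d–e–c, so G is not a forest; only forests have treewidth ≤ 1, hence tw(G) ≥ 2. Hence tw(G) = 2 exactly.

2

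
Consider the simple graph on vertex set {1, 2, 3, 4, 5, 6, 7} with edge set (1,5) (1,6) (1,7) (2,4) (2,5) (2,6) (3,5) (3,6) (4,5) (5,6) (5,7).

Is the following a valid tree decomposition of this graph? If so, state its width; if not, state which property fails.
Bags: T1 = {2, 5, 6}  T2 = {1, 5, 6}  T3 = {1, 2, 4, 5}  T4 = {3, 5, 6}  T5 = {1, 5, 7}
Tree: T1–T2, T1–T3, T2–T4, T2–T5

A tree decomposition must satisfy three properties: every vertex lies in some bag; for every edge, both endpoints lie together in some bag; and for every vertex, the bags containing it form a connected subtree. Here bags containing vertex 1 are not connected in the tree, so the decomposition is invalid.

No — bags containing vertex 1 are not connected in the tree.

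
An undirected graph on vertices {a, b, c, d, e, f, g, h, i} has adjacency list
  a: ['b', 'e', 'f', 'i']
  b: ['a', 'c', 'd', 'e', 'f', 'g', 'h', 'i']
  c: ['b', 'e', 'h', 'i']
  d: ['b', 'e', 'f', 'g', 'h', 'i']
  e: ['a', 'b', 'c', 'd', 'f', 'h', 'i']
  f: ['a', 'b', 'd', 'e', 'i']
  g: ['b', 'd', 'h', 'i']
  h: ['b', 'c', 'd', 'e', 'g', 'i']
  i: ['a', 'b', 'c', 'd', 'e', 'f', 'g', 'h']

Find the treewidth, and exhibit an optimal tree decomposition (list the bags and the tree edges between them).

Treewidth 4.
Bags: B1 = {b, d, e, f, i}  B2 = {a, b, e, f, i}  B3 = {b, d, e, h, i}  B4 = {b, d, g, h, i}  B5 = {b, c, e, h, i}
Tree: B1–B2, B1–B3, B3–B4, B3–B5

Every bag has size at most 5, so the width is 5 − 1 = 4 and tw(G) ≤ 4. Conversely, {b, d, g, h, i} is a clique of size 5, and the vertices of any clique must share a bag in every tree decomposition; so some bag has ≥ 5 vertices and tw(G) ≥ 4. Hence tw(G) = 4 exactly.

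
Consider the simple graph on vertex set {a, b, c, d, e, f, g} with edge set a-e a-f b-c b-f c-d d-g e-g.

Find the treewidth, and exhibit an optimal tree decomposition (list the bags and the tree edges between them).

Every bag has size at most 3, so the width is 3 − 1 = 2 and tw(G) ≤ 2. For the lower bound, G contains the cycle d–c–b–f–a–e–g–d, so G is not a forest; only forests have treewidth ≤ 1, hence tw(G) ≥ 2. Hence tw(G) = 2 exactly.

Treewidth 2.
One such decomposition:
Bags: B1 = {b, c, d}  B2 = {b, d, f}  B3 = {a, d, f}  B4 = {a, d, e}  B5 = {d, e, g}
Tree: B1–B2, B2–B3, B3–B4, B4–B5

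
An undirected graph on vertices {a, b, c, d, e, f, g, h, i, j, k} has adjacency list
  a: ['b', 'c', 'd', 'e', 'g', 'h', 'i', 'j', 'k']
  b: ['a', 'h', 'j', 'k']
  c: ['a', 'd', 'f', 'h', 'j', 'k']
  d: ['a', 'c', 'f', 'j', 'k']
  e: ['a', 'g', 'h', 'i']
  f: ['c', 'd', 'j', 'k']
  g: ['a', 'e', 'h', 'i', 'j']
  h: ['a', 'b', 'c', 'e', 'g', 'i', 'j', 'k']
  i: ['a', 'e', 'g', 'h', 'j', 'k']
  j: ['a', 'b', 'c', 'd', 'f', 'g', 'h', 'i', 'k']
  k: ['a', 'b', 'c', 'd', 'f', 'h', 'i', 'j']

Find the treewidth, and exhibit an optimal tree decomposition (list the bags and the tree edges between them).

Each bag holds 5 vertices, so the decomposition has width 4, which upper-bounds the treewidth. For the lower bound, the 5 vertices {a, c, d, j, k} are pairwise adjacent, and any tree decomposition puts a clique entirely inside one bag — forcing width ≥ 4. Hence tw(G) = 4 exactly.

Treewidth 4.
One such decomposition:
Bags: B1 = {a, c, h, j, k}  B2 = {a, h, i, j, k}  B3 = {a, b, h, j, k}  B4 = {a, c, d, j, k}  B5 = {c, d, f, j, k}  B6 = {a, g, h, i, j}  B7 = {a, e, g, h, i}
Tree: B1–B2, B2–B3, B1–B4, B4–B5, B2–B6, B6–B7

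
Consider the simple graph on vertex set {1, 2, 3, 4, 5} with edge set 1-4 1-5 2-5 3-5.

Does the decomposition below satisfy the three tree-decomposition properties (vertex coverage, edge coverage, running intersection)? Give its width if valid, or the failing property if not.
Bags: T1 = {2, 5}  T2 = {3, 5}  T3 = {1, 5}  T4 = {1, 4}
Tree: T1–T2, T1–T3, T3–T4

Yes; width 1.

Checking the three conditions: (i) the bags cover all of {1, 2, 3, 4, 5}; (ii) for each edge, some bag contains both endpoints; (iii) the bags containing any fixed vertex form a subtree. All hold, so the decomposition is valid with width 2 − 1 = 1.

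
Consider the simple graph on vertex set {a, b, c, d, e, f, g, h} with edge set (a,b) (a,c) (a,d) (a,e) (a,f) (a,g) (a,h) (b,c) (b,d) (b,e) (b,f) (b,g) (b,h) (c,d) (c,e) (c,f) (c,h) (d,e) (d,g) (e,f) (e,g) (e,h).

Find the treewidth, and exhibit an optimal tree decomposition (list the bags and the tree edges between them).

Treewidth 4.
One optimal decomposition is:
Bags: B1 = {a, b, c, e, f}  B2 = {a, b, c, d, e}  B3 = {a, b, d, e, g}  B4 = {a, b, c, e, h}
Tree: B1–B2, B2–B3, B1–B4

Each bag holds 5 vertices, so the decomposition has width 4, which upper-bounds the treewidth. For the lower bound, the 5 vertices {a, b, d, e, g} are pairwise adjacent, and any tree decomposition puts a clique entirely inside one bag — forcing width ≥ 4. Combining the bounds, tw(G) = 4.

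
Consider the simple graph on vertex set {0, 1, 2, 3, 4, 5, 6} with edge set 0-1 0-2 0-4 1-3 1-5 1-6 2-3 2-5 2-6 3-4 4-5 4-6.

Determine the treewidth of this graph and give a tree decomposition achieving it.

Every bag has size at most 4, so the width is 4 − 1 = 3 and tw(G) ≤ 3. For the lower bound: the 4 vertex sets {2,6}, {4,5}, {1}, {3} are disjoint, each induces a connected subgraph, and every pair is joined by at least one edge of G. Contracting each set to a single vertex therefore yields K_{4} as a minor, and since treewidth is minor-monotone, tw(G) ≥ tw(K_{4}) = 3. The upper and lower bounds meet at 3, so that is the treewidth.

Treewidth 3.
One such decomposition:
Bags: B1 = {1, 2, 4, 6}  B2 = {1, 2, 4, 5}  B3 = {1, 2, 3, 4}  B4 = {0, 1, 2, 4}
Tree: B1–B2, B2–B3, B3–B4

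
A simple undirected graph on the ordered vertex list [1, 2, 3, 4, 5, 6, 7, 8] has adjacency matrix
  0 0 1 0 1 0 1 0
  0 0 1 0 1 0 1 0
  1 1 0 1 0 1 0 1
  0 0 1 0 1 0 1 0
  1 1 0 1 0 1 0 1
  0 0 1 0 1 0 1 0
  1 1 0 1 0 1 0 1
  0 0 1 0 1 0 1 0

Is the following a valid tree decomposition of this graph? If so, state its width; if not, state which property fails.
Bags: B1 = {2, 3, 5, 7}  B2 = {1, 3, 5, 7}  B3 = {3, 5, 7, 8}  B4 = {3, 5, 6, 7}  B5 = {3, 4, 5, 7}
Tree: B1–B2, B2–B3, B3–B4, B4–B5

Yes; width 3.

Checking the three conditions: (i) the bags cover all of {1, 2, 3, 4, 5, 6, 7, 8}; (ii) for each edge, some bag contains both endpoints; (iii) the bags containing any fixed vertex form a subtree. All hold, so the decomposition is valid with width 4 − 1 = 3.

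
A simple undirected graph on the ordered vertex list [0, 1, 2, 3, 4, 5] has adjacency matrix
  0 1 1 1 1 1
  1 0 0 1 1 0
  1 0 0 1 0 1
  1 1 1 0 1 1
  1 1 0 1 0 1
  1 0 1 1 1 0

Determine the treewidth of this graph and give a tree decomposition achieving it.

Every bag has size at most 4, so the width is 4 − 1 = 3 and tw(G) ≤ 3. For the lower bound, the 4 vertices {0, 2, 3, 5} are pairwise adjacent, and any tree decomposition puts a clique entirely inside one bag — forcing width ≥ 3. Combining the bounds, tw(G) = 3.

Treewidth 3.
One such decomposition:
Bags: B1 = {0, 3, 4, 5}  B2 = {0, 2, 3, 5}  B3 = {0, 1, 3, 4}
Tree: B1–B2, B1–B3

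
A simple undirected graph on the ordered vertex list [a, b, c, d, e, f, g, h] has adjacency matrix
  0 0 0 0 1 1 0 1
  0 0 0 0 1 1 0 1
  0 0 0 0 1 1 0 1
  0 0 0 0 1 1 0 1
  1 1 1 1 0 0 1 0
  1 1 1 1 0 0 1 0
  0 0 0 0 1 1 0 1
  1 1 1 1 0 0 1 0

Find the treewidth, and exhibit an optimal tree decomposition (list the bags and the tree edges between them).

Treewidth 3.
Bags: B1 = {e, f, g, h}  B2 = {a, e, f, h}  B3 = {b, e, f, h}  B4 = {c, e, f, h}  B5 = {d, e, f, h}
Tree: B1–B2, B2–B3, B3–B4, B4–B5

Each bag holds 4 vertices, so the decomposition has width 3, which upper-bounds the treewidth. For the lower bound: the 4 vertex sets {f,g}, {a,h}, {e}, {b} are disjoint, each induces a connected subgraph, and every pair is joined by at least one edge of G. Contracting each set to a single vertex therefore yields K_{4} as a minor, and since treewidth is minor-monotone, tw(G) ≥ tw(K_{4}) = 3. The upper and lower bounds meet at 3, so that is the treewidth.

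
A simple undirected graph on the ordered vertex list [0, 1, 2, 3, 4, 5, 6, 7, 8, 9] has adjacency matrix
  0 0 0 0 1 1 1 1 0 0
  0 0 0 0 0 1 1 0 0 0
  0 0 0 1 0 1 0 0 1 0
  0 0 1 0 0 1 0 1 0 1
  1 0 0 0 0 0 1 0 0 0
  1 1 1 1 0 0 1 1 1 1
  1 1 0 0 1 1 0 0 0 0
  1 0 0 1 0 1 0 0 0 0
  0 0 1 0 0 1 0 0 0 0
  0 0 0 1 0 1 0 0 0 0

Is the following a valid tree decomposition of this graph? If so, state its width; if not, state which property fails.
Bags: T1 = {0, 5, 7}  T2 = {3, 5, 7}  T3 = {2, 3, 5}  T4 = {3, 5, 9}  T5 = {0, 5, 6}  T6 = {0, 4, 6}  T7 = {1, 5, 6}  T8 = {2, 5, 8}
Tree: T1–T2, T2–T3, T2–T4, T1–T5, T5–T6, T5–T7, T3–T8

Checking the three conditions: (i) the bags cover all of {0, 1, 2, 3, 4, 5, 6, 7, 8, 9}; (ii) for each edge, some bag contains both endpoints; (iii) the bags containing any fixed vertex form a subtree. All hold, so the decomposition is valid with width 3 − 1 = 2.

Yes; width 2.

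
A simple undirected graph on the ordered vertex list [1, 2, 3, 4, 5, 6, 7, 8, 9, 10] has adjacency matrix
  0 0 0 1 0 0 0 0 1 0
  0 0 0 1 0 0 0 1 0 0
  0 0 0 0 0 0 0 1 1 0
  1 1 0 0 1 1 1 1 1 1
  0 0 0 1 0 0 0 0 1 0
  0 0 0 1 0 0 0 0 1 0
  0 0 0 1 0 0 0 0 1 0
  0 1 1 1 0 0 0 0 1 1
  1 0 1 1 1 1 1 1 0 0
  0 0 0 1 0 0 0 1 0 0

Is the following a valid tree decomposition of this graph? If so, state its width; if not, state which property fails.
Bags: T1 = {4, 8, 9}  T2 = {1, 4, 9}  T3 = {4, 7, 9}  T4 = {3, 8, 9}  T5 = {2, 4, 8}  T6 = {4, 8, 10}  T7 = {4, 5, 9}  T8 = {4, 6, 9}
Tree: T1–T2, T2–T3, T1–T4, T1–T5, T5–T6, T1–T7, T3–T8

Vertex coverage: the bags together contain {1, 2, 3, 4, 5, 6, 7, 8, 9, 10}, the full vertex set. Edge coverage: each edge of G has both endpoints in at least one bag. Running intersection: for every vertex, the bags containing it form a connected subtree. All three properties hold, so this is a valid tree decomposition of width max|bag| − 1 = 2, and hence tw(G) ≤ 2.

Yes; width 2.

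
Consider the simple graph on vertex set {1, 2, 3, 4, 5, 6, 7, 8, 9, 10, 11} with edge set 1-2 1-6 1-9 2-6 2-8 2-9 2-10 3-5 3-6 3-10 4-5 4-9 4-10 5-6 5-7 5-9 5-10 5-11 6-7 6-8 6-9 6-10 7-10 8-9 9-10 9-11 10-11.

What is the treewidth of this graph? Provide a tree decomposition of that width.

Treewidth 3.
One optimal decomposition is:
Bags: B1 = {2, 6, 9, 10}  B2 = {5, 6, 9, 10}  B3 = {4, 5, 9, 10}  B4 = {3, 5, 6, 10}  B5 = {2, 6, 8, 9}  B6 = {5, 9, 10, 11}  B7 = {5, 6, 7, 10}  B8 = {1, 2, 6, 9}
Tree: B1–B2, B2–B3, B2–B4, B1–B5, B2–B6, B2–B7, B1–B8

The largest bag has 4 vertices, giving width 3; this decomposition certifies tw(G) ≤ 3. Conversely, {5, 9, 10, 11} is a clique of size 4, and the vertices of any clique must share a bag in every tree decomposition; so some bag has ≥ 4 vertices and tw(G) ≥ 3. Hence tw(G) = 3 exactly.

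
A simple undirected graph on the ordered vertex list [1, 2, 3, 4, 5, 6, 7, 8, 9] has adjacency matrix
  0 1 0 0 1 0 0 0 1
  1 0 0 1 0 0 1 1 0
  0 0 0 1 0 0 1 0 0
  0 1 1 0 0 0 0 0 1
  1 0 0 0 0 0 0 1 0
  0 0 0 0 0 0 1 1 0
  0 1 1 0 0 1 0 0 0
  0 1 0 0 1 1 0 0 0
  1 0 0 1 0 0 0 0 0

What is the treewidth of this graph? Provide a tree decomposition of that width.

Treewidth 3.
Bags: B1 = {1, 5, 8, 9}  B2 = {1, 2, 8, 9}  B3 = {2, 4, 8, 9}  B4 = {2, 4, 6, 8}  B5 = {2, 4, 6, 7}  B6 = {3, 4, 6, 7}
Tree: B1–B2, B2–B3, B3–B4, B4–B5, B5–B6

The largest bag has 4 vertices, giving width 3; this decomposition certifies tw(G) ≤ 3. For the lower bound: the 4 vertex sets {1,5,9}, {8}, {2}, {3,4,6,7} are disjoint, each induces a connected subgraph, and every pair is joined by at least one edge of G. Contracting each set to a single vertex therefore yields K_{4} as a minor, and since treewidth is minor-monotone, tw(G) ≥ tw(K_{4}) = 3. The upper and lower bounds meet at 3, so that is the treewidth.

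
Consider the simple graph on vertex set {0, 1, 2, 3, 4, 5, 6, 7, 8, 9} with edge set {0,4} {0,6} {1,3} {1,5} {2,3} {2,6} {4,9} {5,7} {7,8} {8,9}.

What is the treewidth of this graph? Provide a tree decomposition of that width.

Treewidth 2.
Bags: B1 = {0, 2, 6}  B2 = {0, 2, 3}  B3 = {0, 1, 3}  B4 = {0, 1, 5}  B5 = {0, 5, 7}  B6 = {0, 7, 8}  B7 = {0, 8, 9}  B8 = {0, 4, 9}
Tree: B1–B2, B2–B3, B3–B4, B4–B5, B5–B6, B6–B7, B7–B8

Each bag holds 3 vertices, so the decomposition has width 2, which upper-bounds the treewidth. Since 0–6–2–3–1–5–7–8–9–4–0 is a cycle in G, G is not acyclic. Forests are exactly the graphs of treewidth ≤ 1, so tw(G) ≥ 2. Combining the bounds, tw(G) = 2.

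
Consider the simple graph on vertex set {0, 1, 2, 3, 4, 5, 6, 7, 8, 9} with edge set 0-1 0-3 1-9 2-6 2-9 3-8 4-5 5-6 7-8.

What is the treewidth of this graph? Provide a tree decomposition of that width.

Treewidth 1.
Bags: B1 = {7, 8}  B2 = {3, 8}  B3 = {0, 3}  B4 = {0, 1}  B5 = {1, 9}  B6 = {2, 9}  B7 = {2, 6}  B8 = {5, 6}  B9 = {4, 5}
Tree: B1–B2, B2–B3, B3–B4, B4–B5, B5–B6, B6–B7, B7–B8, B8–B9

The largest bag has 2 vertices, giving width 1; this decomposition certifies tw(G) ≤ 1. G has an edge, so its treewidth is at least 1. Hence tw(G) = 1 exactly.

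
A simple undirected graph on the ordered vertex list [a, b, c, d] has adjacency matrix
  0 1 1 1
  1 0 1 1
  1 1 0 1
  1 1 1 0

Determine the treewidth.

A width-3 tree decomposition is:
Bags: B1 = {a, b, c, d}
Tree: (single bag)
With just one bag of size 4, the width is 4 − 1 = 3, so tw(G) ≤ 3. On the other hand G contains the 4-clique {a, b, c, d}. A clique must lie in a single bag of any decomposition, so no decomposition can have width below 3. Hence tw(G) = 3 exactly.

3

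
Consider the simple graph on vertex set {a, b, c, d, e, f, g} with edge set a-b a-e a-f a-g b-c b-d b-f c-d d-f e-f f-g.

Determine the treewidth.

A width-2 tree decomposition is:
Bags: B1 = {a, e, f}  B2 = {a, b, f}  B3 = {b, d, f}  B4 = {b, c, d}  B5 = {a, f, g}
Tree: B1–B2, B2–B3, B3–B4, B2–B5
Each bag holds 3 vertices, so the decomposition has width 2, which upper-bounds the treewidth. On the other hand G contains the 3-clique {b, c, d}. A clique must lie in a single bag of any decomposition, so no decomposition can have width below 2. The upper and lower bounds meet at 2, so that is the treewidth.

2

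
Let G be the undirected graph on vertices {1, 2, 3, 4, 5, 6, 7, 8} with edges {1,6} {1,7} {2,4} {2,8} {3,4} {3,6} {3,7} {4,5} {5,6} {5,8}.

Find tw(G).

2

A width-2 tree decomposition is:
Bags: B1 = {1, 6, 7}  B2 = {3, 6, 7}  B3 = {3, 5, 6}  B4 = {3, 4, 5}  B5 = {4, 5, 8}  B6 = {2, 4, 8}
Tree: B1–B2, B2–B3, B3–B4, B4–B5, B5–B6
Each bag holds 3 vertices, so the decomposition has width 2, which upper-bounds the treewidth. The edges 1–7–3–6–1 form a cycle, so G is not a tree and its treewidth is at least 2. Combining the bounds, tw(G) = 2.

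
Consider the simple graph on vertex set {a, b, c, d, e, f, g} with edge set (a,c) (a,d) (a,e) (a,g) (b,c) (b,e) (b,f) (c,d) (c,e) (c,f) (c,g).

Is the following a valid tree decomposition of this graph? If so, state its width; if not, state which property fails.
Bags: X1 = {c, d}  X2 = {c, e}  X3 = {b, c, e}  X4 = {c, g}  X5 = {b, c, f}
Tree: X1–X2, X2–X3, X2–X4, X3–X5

A tree decomposition must satisfy three properties: every vertex lies in some bag; for every edge, both endpoints lie together in some bag; and for every vertex, the bags containing it form a connected subtree. Here vertex a appears in no bag, so the decomposition is invalid.

No — vertex a appears in no bag.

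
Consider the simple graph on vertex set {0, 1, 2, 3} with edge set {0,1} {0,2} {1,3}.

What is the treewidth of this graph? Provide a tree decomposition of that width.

Each bag holds 2 vertices, so the decomposition has width 1, which upper-bounds the treewidth. G has an edge, so its treewidth is at least 1. Combining the bounds, tw(G) = 1.

Treewidth 1.
One such decomposition:
Bags: B1 = {0, 2}  B2 = {0, 1}  B3 = {1, 3}
Tree: B1–B2, B2–B3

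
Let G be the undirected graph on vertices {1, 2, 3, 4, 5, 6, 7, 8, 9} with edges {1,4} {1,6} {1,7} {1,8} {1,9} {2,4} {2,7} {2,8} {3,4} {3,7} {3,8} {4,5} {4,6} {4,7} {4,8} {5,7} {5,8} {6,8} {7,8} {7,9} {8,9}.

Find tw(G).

A width-3 tree decomposition is:
Bags: B1 = {1, 4, 7, 8}  B2 = {1, 4, 6, 8}  B3 = {4, 5, 7, 8}  B4 = {1, 7, 8, 9}  B5 = {3, 4, 7, 8}  B6 = {2, 4, 7, 8}
Tree: B1–B2, B1–B3, B1–B4, B1–B5, B3–B6
Each bag holds 4 vertices, so the decomposition has width 3, which upper-bounds the treewidth. For the lower bound, the 4 vertices {1, 7, 8, 9} are pairwise adjacent, and any tree decomposition puts a clique entirely inside one bag — forcing width ≥ 3. Therefore the treewidth is 3.

3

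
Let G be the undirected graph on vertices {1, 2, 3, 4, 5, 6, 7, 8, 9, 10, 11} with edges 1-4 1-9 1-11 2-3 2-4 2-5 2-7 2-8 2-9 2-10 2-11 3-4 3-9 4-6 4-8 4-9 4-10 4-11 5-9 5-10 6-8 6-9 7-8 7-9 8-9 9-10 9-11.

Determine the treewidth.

3

A width-3 tree decomposition is:
Bags: B1 = {2, 4, 8, 9}  B2 = {2, 4, 9, 11}  B3 = {2, 4, 9, 10}  B4 = {4, 6, 8, 9}  B5 = {2, 7, 8, 9}  B6 = {2, 3, 4, 9}  B7 = {1, 4, 9, 11}  B8 = {2, 5, 9, 10}
Tree: B1–B2, B2–B3, B1–B4, B1–B5, B2–B6, B2–B7, B3–B8
Each bag holds 4 vertices, so the decomposition has width 3, which upper-bounds the treewidth. For the lower bound, the 4 vertices {1, 4, 9, 11} are pairwise adjacent, and any tree decomposition puts a clique entirely inside one bag — forcing width ≥ 3. The upper and lower bounds meet at 3, so that is the treewidth.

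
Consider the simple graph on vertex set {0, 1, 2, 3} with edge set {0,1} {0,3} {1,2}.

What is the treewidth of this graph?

1

A width-1 tree decomposition is:
Bags: B1 = {1, 2}  B2 = {0, 1}  B3 = {0, 3}
Tree: B1–B2, B2–B3
The largest bag has 2 vertices, giving width 1; this decomposition certifies tw(G) ≤ 1. Since G has at least one edge (e.g. 2–1), it is not an edgeless graph, so tw(G) ≥ 1. The upper and lower bounds meet at 1, so that is the treewidth.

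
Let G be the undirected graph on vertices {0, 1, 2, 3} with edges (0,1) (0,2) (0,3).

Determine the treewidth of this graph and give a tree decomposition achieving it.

Each bag holds 2 vertices, so the decomposition has width 1, which upper-bounds the treewidth. G has an edge, so its treewidth is at least 1. Therefore the treewidth is 1.

Treewidth 1.
One optimal decomposition is:
Bags: B1 = {0, 2}  B2 = {0, 1}  B3 = {0, 3}
Tree: B1–B2, B2–B3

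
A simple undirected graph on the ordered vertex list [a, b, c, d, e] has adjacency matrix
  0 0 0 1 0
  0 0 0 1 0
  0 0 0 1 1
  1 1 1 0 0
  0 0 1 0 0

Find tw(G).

A width-1 tree decomposition is:
Bags: B1 = {c, d}  B2 = {a, d}  B3 = {c, e}  B4 = {b, d}
Tree: B1–B2, B1–B3, B1–B4
Each bag holds 2 vertices, so the decomposition has width 1, which upper-bounds the treewidth. Any graph with an edge has treewidth ≥ 1, and G has the edge c–d. The upper and lower bounds meet at 1, so that is the treewidth.

1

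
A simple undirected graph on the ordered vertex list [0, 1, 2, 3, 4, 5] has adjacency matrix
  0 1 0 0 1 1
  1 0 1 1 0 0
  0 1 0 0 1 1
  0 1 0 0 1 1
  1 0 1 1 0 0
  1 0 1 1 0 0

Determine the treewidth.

A width-3 tree decomposition is:
Bags: B1 = {0, 1, 2, 3}  B2 = {0, 2, 3, 4}  B3 = {0, 2, 3, 5}
Tree: B1–B2, B2–B3
The largest bag has 4 vertices, giving width 3; this decomposition certifies tw(G) ≤ 3. For the lower bound: the 4 vertex sets {1,2}, {3,4}, {0}, {5} are disjoint, each induces a connected subgraph, and every pair is joined by at least one edge of G. Contracting each set to a single vertex therefore yields K_{4} as a minor, and since treewidth is minor-monotone, tw(G) ≥ tw(K_{4}) = 3. The upper and lower bounds meet at 3, so that is the treewidth.

3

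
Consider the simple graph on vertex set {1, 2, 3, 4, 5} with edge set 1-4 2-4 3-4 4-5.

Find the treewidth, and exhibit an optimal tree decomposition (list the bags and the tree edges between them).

Treewidth 1.
Bags: B1 = {2, 4}  B2 = {3, 4}  B3 = {1, 4}  B4 = {4, 5}
Tree: B1–B2, B2–B3, B2–B4

The largest bag has 2 vertices, giving width 1; this decomposition certifies tw(G) ≤ 1. Since G has at least one edge (e.g. 4–2), it is not an edgeless graph, so tw(G) ≥ 1. Therefore the treewidth is 1.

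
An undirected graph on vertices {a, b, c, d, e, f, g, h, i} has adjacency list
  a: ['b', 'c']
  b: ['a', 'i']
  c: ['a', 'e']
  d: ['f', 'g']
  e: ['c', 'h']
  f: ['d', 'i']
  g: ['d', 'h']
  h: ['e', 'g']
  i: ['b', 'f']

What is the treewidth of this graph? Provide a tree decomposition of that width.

The largest bag has 3 vertices, giving width 2; this decomposition certifies tw(G) ≤ 2. For the lower bound, G contains the cycle h–g–d–f–i–b–a–c–e–h, so G is not a forest; only forests have treewidth ≤ 1, hence tw(G) ≥ 2. The upper and lower bounds meet at 2, so that is the treewidth.

Treewidth 2.
One optimal decomposition is:
Bags: B1 = {d, g, h}  B2 = {d, f, h}  B3 = {f, h, i}  B4 = {b, h, i}  B5 = {a, b, h}  B6 = {a, c, h}  B7 = {c, e, h}
Tree: B1–B2, B2–B3, B3–B4, B4–B5, B5–B6, B6–B7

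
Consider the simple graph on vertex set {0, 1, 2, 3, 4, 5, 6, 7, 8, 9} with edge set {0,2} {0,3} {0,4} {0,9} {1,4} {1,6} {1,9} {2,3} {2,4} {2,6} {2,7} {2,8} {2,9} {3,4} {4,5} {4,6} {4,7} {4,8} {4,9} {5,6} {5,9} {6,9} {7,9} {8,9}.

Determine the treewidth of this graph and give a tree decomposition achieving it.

Treewidth 3.
Bags: B1 = {2, 4, 6, 9}  B2 = {4, 5, 6, 9}  B3 = {0, 2, 4, 9}  B4 = {1, 4, 6, 9}  B5 = {2, 4, 8, 9}  B6 = {2, 4, 7, 9}  B7 = {0, 2, 3, 4}
Tree: B1–B2, B1–B3, B2–B4, B1–B5, B1–B6, B3–B7

Every bag has size at most 4, so the width is 4 − 1 = 3 and tw(G) ≤ 3. Conversely, {1, 4, 6, 9} is a clique of size 4, and the vertices of any clique must share a bag in every tree decomposition; so some bag has ≥ 4 vertices and tw(G) ≥ 3. Combining the bounds, tw(G) = 3.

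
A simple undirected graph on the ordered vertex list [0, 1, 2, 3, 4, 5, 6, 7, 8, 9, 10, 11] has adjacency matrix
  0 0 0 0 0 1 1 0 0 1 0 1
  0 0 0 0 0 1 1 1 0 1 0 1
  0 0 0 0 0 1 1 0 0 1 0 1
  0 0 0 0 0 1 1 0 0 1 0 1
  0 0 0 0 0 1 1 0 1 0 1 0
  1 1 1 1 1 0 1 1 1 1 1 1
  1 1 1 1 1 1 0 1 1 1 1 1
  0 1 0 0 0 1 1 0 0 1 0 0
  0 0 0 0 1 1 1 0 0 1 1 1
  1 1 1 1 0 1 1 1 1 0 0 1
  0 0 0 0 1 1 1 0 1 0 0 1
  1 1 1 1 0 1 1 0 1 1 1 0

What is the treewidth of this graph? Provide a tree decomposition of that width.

Treewidth 4.
Bags: B1 = {2, 5, 6, 9, 11}  B2 = {1, 5, 6, 9, 11}  B3 = {3, 5, 6, 9, 11}  B4 = {5, 6, 8, 9, 11}  B5 = {5, 6, 8, 10, 11}  B6 = {1, 5, 6, 7, 9}  B7 = {4, 5, 6, 8, 10}  B8 = {0, 5, 6, 9, 11}
Tree: B1–B2, B2–B3, B2–B4, B4–B5, B2–B6, B5–B7, B1–B8

The largest bag has 5 vertices, giving width 4; this decomposition certifies tw(G) ≤ 4. For the lower bound, the 5 vertices {0, 5, 6, 9, 11} are pairwise adjacent, and any tree decomposition puts a clique entirely inside one bag — forcing width ≥ 4. Combining the bounds, tw(G) = 4.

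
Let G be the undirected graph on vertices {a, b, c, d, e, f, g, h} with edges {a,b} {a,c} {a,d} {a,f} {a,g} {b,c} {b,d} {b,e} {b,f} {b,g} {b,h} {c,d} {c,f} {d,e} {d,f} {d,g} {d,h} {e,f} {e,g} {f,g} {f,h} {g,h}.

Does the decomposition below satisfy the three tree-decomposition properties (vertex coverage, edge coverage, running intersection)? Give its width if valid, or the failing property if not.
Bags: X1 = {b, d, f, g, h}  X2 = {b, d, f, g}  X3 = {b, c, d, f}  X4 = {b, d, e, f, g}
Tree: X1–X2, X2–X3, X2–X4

A tree decomposition must satisfy three properties: every vertex lies in some bag; for every edge, both endpoints lie together in some bag; and for every vertex, the bags containing it form a connected subtree. Here vertex a appears in no bag, so the decomposition is invalid.

No — vertex a appears in no bag.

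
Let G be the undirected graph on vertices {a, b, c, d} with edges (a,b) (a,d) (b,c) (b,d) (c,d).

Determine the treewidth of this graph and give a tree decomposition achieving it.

Each bag holds 3 vertices, so the decomposition has width 2, which upper-bounds the treewidth. Conversely, {b, c, d} is a clique of size 3, and the vertices of any clique must share a bag in every tree decomposition; so some bag has ≥ 3 vertices and tw(G) ≥ 2. Therefore the treewidth is 2.

Treewidth 2.
Bags: B1 = {a, b, d}  B2 = {b, c, d}
Tree: B1–B2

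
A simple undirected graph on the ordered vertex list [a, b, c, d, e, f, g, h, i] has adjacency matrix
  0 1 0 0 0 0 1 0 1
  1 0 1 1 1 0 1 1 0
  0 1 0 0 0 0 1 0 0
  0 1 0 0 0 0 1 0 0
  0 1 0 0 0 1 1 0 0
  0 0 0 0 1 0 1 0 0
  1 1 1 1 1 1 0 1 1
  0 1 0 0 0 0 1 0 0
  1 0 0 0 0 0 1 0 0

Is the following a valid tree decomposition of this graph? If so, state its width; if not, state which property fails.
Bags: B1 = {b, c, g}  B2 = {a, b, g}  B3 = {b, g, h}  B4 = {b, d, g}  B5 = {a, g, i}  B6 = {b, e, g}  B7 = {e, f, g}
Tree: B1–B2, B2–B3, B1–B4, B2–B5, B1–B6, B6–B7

Yes; width 2.

Every vertex of G appears in some bag (union = {a, b, c, d, e, f, g, h, i}); every edge is covered by a bag; and for each vertex v the set of bags containing v is connected in the bag tree. The decomposition is therefore valid. The largest bag has 3 vertices, so the width is 2.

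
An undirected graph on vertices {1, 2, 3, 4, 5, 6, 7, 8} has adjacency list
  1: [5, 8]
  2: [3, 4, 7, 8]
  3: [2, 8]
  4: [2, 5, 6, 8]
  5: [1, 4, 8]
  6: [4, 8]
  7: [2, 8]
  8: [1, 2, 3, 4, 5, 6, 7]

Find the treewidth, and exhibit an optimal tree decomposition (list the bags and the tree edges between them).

Every bag has size at most 3, so the width is 3 − 1 = 2 and tw(G) ≤ 2. On the other hand G contains the 3-clique {1, 5, 8}. A clique must lie in a single bag of any decomposition, so no decomposition can have width below 2. Hence tw(G) = 2 exactly.

Treewidth 2.
One optimal decomposition is:
Bags: B1 = {4, 5, 8}  B2 = {2, 4, 8}  B3 = {2, 7, 8}  B4 = {4, 6, 8}  B5 = {2, 3, 8}  B6 = {1, 5, 8}
Tree: B1–B2, B2–B3, B2–B4, B2–B5, B1–B6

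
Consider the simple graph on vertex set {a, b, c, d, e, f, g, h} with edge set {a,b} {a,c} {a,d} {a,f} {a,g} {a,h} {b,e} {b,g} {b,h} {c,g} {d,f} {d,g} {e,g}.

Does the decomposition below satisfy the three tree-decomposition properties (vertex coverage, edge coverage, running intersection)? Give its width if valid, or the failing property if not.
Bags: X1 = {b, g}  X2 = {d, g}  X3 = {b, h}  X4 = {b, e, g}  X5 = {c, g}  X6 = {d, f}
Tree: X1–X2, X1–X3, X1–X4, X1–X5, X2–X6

A tree decomposition must satisfy three properties: every vertex lies in some bag; for every edge, both endpoints lie together in some bag; and for every vertex, the bags containing it form a connected subtree. Here vertex a appears in no bag, so the decomposition is invalid.

No — vertex a appears in no bag.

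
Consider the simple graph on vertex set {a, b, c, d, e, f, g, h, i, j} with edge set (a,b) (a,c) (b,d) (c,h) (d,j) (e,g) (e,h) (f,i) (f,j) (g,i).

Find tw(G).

A width-2 tree decomposition is:
Bags: B1 = {e, g, i}  B2 = {e, h, i}  B3 = {c, h, i}  B4 = {a, c, i}  B5 = {a, b, i}  B6 = {b, d, i}  B7 = {d, i, j}  B8 = {f, i, j}
Tree: B1–B2, B2–B3, B3–B4, B4–B5, B5–B6, B6–B7, B7–B8
The largest bag has 3 vertices, giving width 2; this decomposition certifies tw(G) ≤ 2. For the lower bound, G contains the cycle i–g–e–h–c–a–b–d–j–f–i, so G is not a forest; only forests have treewidth ≤ 1, hence tw(G) ≥ 2. Therefore the treewidth is 2.

2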